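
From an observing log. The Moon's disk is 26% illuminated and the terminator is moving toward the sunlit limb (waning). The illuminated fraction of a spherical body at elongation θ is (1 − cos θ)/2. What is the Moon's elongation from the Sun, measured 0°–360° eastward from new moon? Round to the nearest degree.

From f = (1 − cos θ)/2: cos θ = 1 − 2×0.26 = 0.480; arccos → 61.3°.
A waning Moon lies in 180°–360°, so θ = 360° − 61.3° = 298.7°.

299°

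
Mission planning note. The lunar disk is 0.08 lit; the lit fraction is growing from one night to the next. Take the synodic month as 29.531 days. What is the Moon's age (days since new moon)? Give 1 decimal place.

2.7 days

Invert f = (1 − cos θ)/2 to get cos θ = 1 − 2(0.08) = 0.840, hence θ₀ = arccos 0.840 = 32.9°.
The Moon is waxing (0°–180°), so θ = 32.9° directly.
Age = 29.531 × 32.9°/360° ≈ 2.70 days.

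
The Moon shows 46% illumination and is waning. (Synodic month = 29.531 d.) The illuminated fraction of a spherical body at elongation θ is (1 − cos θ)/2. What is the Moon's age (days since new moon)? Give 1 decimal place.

cos θ = 1 − 2f = 0.080, giving a principal value of 85.4°.
Since the Moon is past full (waning), take the reflex angle: θ = 360° − 85.4° = 274.6°.
Age = 29.531 × 274.6°/360° ≈ 22.52 days.

22.5 days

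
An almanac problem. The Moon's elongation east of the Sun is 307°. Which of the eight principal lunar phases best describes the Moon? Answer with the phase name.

307° lies in the waning crescent sector of the 8-phase cycle.

waning crescent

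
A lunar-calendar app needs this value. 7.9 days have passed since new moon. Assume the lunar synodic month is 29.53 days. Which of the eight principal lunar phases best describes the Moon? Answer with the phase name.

θ ≈ 360° × 7.9/29.53 = 96°, which falls in the first quarter sector.

first quarter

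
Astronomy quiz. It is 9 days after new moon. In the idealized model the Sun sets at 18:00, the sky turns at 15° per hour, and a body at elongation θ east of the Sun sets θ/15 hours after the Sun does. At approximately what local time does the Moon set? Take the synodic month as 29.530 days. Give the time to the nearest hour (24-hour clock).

01:00

Elongation θ = 360° × 9/29.530 ≈ 109.7°.
At 15° of sky rotation per hour, 109.7° corresponds to a 7.31 h lag.
18:00 + 7.31 h ≈ 01:19 → 01:00 to the nearest hour.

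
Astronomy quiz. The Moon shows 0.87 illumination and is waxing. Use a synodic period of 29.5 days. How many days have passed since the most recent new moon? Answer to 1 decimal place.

11.3 days

Invert f = (1 − cos θ)/2 to get cos θ = 1 − 2(0.87) = -0.740, hence θ₀ = arccos -0.740 = 137.7°.
Before full moon the principal value applies: θ = 137.7°.
That fraction of the synodic month is 137.7/360 × 29.5 d ≈ 11.29 d.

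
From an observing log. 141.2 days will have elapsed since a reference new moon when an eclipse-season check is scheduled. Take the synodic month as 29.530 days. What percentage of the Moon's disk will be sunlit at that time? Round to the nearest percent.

40%

141.2 d spans 4 complete synodic months (4 × 29.530 = 118.12 d) plus 23.08 d.
The Moon has covered 23.08/29.530 of its cycle, so θ ≈ 360° × 23.08/29.530 = 281.4°.
With cos θ = 0.197, the lit fraction is (1 − 0.197)/2 ≈ 0.401, so 40%.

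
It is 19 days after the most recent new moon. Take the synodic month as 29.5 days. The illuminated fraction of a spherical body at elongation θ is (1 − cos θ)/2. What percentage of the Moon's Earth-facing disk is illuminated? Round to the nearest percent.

Elongation θ = 360° × 19/29.5 ≈ 231.9°.
Illuminated fraction = (1 − cos 231.9°)/2 = (1 − (-0.618))/2 ≈ 0.809, so 81%.

81%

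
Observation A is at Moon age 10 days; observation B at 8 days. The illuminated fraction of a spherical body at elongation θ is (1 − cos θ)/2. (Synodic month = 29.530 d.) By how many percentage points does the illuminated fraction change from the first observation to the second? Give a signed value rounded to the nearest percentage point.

θ₁ = 360° × 10/29.530 = 121.9°, f₁ = (1 − cos θ₁)/2 = 0.764.
θ₂ = 360° × 8/29.530 = 97.5°, f₂ = (1 − cos θ₂)/2 = 0.566.
Change = f₂ − f₁ = -0.199 → -20 percentage points.

-20 pp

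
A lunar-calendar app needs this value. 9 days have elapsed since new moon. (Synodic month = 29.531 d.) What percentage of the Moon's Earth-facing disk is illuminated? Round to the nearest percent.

Phase angle: θ = 360°·(9 d)/(29.531 d) = 109.7°.
With cos θ = (-0.337), the lit fraction is (1 − (-0.337))/2 ≈ 0.669, so 67%.

67%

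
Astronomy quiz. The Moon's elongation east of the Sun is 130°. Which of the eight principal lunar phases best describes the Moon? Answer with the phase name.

waxing gibbous

The waxing gibbous sector spans roughly 112°–158°; 130° falls inside it.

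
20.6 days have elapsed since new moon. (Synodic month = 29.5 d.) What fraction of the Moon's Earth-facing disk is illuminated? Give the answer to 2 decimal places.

0.66

Elongation θ = 360° × 20.6/29.5 ≈ 251.4°.
cos 251.4° = (-0.319), so f = (1 − (-0.319))/2 = 0.660.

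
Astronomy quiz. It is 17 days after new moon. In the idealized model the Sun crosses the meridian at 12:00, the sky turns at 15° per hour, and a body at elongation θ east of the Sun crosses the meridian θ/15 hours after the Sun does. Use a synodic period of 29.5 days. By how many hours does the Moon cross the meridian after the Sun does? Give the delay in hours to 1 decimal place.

Elongation θ = 360° × 17/29.5 ≈ 207.5°.
Delay after the Sun = 207.5° / (15°/h) ≈ 13.83 h.
So the Moon crosses the meridian 13.83 h after the Sun.

13.8 h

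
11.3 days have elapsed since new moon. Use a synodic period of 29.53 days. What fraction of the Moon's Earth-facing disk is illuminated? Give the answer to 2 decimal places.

0.87

Elongation θ = 360° × 11.3/29.53 ≈ 137.8°.
cos 137.8° = (-0.740), so f = (1 − (-0.740))/2 = 0.870.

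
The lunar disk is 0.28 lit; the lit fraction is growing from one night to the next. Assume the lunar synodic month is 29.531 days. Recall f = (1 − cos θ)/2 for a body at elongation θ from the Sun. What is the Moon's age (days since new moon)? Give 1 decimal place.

5.2 days

From f = (1 − cos θ)/2: cos θ = 1 − 2×0.28 = 0.440; arccos → 63.9°.
Before full moon the principal value applies: θ = 63.9°.
That fraction of the synodic month is 63.9/360 × 29.531 d ≈ 5.24 d.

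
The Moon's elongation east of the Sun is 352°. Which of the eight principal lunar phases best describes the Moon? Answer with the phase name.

The new moon sector spans roughly -22°–22°; 352° falls inside it.

new moon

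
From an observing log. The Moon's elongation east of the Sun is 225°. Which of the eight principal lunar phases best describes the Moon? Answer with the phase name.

The waning gibbous sector spans roughly 202°–248°; 225° falls inside it.

waning gibbous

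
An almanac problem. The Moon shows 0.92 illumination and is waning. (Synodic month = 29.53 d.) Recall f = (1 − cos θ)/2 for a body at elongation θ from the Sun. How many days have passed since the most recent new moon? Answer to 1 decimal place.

cos θ = 1 − 2f = -0.840, giving a principal value of 147.1°.
A waning Moon lies in 180°–360°, so θ = 360° − 147.1° = 212.9°.
That fraction of the synodic month is 212.9/360 × 29.53 d ≈ 17.46 d.

17.5 days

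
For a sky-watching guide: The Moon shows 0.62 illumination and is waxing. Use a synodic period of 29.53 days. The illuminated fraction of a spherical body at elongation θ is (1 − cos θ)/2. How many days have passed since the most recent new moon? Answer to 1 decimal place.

8.5 days

Invert f = (1 − cos θ)/2 to get cos θ = 1 − 2(0.62) = -0.240, hence θ₀ = arccos -0.240 = 103.9°.
Waxing ⇒ before full, so θ = 103.9°.
That fraction of the synodic month is 103.9/360 × 29.53 d ≈ 8.52 d.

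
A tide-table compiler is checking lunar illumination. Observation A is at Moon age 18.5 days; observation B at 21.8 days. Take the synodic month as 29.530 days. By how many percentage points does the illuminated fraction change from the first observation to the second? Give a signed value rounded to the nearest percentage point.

θ₁ = 360° × 18.5/29.530 = 225.5°, f₁ = (1 − cos θ₁)/2 = 0.850.
θ₂ = 360° × 21.8/29.530 = 265.8°, f₂ = (1 − cos θ₂)/2 = 0.537.
Change = f₂ − f₁ = -0.313 → -31 percentage points.

-31 pp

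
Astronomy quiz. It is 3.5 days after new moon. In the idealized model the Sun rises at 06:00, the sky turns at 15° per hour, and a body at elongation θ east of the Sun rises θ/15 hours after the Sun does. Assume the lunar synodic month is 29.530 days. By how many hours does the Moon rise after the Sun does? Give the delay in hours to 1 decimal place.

Elongation θ = 360° × 3.5/29.530 ≈ 42.7°.
The Moon trails the Sun by θ/15 = 42.7/15 ≈ 2.84 hours.
So the Moon rises 2.84 h after the Sun.

2.8 h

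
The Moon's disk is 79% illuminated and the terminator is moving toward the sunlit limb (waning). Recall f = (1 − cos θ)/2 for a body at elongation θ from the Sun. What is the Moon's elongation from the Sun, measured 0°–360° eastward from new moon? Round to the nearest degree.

cos θ = 1 − 2f = -0.580, giving a principal value of 125.5°.
Since the Moon is past full (waning), take the reflex angle: θ = 360° − 125.5° = 234.5°.

235°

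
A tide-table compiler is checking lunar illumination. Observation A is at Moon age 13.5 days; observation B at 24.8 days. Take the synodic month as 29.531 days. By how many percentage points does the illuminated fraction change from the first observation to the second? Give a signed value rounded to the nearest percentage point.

-75 pp

θ₁ = 360° × 13.5/29.531 = 164.6°, f₁ = (1 − cos θ₁)/2 = 0.982.
θ₂ = 360° × 24.8/29.531 = 302.3°, f₂ = (1 − cos θ₂)/2 = 0.233.
Change = f₂ − f₁ = -0.749 → -75 percentage points.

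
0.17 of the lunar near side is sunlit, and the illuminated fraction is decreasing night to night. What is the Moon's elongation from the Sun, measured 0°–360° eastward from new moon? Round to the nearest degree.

Invert f = (1 − cos θ)/2 to get cos θ = 1 − 2(0.17) = 0.660, hence θ₀ = arccos 0.660 = 48.7°.
Waning ⇒ past full, so θ = 360° − 48.7° = 311.3°.

311°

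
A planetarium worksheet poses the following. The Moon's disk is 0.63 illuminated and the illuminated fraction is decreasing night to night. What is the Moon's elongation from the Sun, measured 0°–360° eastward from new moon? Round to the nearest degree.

Invert f = (1 − cos θ)/2 to get cos θ = 1 − 2(0.63) = -0.260, hence θ₀ = arccos -0.260 = 105.1°.
Since the Moon is past full (waning), take the reflex angle: θ = 360° − 105.1° = 254.9°.

255°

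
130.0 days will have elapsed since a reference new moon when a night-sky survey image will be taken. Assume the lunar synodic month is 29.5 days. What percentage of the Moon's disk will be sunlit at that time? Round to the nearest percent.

92%

130.0 d spans 4 complete synodic months (4 × 29.5 = 118.00 d) plus 12.00 d.
The Moon has covered 12.00/29.5 of its cycle, so θ ≈ 360° × 12.00/29.5 = 146.4°.
With cos θ = (-0.833), the lit fraction is (1 − (-0.833))/2 ≈ 0.917, so 92%.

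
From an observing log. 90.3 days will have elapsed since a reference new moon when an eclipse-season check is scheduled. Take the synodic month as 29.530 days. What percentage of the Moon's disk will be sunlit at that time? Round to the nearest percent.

90.3/29.530 = 3.058 lunations, so 3 complete cycles and 1.71 d into the next.
Elongation θ = 360° × 1.71/29.530 ≈ 20.8°.
Illuminated fraction = (1 − cos 20.8°)/2 = (1 − 0.935)/2 ≈ 0.033, so 3%.

3%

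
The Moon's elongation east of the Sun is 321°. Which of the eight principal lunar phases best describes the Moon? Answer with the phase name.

321° lies in the waning crescent sector of the 8-phase cycle.

waning crescent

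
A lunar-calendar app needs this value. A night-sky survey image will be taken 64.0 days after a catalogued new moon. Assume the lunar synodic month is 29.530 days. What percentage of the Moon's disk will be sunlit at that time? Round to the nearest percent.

Reduce mod P: 64.0 − 2×29.530 = 4.94 d into the current lunation.
Elongation θ = 360° × 4.94/29.530 ≈ 60.2°.
With cos θ = 0.497, the lit fraction is (1 − 0.497)/2 ≈ 0.252, so 25%.

25%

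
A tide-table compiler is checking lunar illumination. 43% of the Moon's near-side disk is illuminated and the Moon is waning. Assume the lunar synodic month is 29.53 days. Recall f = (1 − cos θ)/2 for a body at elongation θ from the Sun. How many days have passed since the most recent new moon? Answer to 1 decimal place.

22.8 days

From f = (1 − cos θ)/2: cos θ = 1 − 2×0.43 = 0.140; arccos → 82.0°.
Since the Moon is past full (waning), take the reflex angle: θ = 360° − 82.0° = 278.0°.
Age = 29.53 × 278.0°/360° ≈ 22.81 days.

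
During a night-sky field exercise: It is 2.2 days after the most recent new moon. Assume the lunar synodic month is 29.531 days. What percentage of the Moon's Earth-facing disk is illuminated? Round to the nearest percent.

Phase angle: θ = 360°·(2.2 d)/(29.531 d) = 26.8°.
Illuminated fraction = (1 − cos 26.8°)/2 = (1 − 0.892)/2 ≈ 0.054, so 5%.

5%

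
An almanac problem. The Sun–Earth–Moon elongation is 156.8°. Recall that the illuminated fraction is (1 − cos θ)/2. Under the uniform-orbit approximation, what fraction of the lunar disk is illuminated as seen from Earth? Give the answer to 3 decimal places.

cos 156.8° = (-0.919), so f = (1 − (-0.919))/2 = 0.960.

0.960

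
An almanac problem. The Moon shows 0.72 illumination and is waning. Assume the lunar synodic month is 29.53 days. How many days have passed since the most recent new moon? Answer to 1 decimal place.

cos θ = 1 − 2f = -0.440, giving a principal value of 116.1°.
Waning ⇒ past full, so θ = 360° − 116.1° = 243.9°.
Age = 29.53 × 243.9°/360° ≈ 20.01 days.

20.0 days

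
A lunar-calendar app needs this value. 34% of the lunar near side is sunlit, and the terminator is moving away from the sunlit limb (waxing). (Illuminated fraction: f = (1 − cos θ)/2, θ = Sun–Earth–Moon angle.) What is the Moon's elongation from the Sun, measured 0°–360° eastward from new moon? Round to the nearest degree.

71°

cos θ = 1 − 2f = 0.320, giving a principal value of 71.3°.
Before full moon the principal value applies: θ = 71.3°.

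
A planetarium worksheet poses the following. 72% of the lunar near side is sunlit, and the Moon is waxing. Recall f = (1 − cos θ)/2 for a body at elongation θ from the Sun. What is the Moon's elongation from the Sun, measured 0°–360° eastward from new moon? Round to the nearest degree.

116°

From f = (1 − cos θ)/2: cos θ = 1 − 2×0.72 = -0.440; arccos → 116.1°.
Before full moon the principal value applies: θ = 116.1°.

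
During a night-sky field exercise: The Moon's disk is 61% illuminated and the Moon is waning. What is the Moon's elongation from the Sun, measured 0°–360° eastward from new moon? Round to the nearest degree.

257°

Invert f = (1 − cos θ)/2 to get cos θ = 1 − 2(0.61) = -0.220, hence θ₀ = arccos -0.220 = 102.7°.
A waning Moon lies in 180°–360°, so θ = 360° − 102.7° = 257.3°.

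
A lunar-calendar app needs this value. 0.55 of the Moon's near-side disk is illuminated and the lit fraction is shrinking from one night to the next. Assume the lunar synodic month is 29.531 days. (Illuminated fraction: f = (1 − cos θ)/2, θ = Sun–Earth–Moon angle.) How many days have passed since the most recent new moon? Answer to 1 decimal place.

Invert f = (1 − cos θ)/2 to get cos θ = 1 − 2(0.55) = -0.100, hence θ₀ = arccos -0.100 = 95.7°.
Since the Moon is past full (waning), take the reflex angle: θ = 360° − 95.7° = 264.3°.
Age = 29.531 × 264.3°/360° ≈ 21.68 days.

21.7 days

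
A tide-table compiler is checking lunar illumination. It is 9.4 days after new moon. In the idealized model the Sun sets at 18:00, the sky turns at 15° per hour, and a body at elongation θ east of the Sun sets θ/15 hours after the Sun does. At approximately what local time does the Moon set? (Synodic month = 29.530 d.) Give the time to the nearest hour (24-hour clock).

The Moon has covered 9.4/29.530 of its cycle, so θ ≈ 360° × 9.4/29.530 = 114.6°.
The Moon trails the Sun by θ/15 = 114.6/15 ≈ 7.64 hours.
18:00 + 7.64 h ≈ 01:38 → 02:00 to the nearest hour.

02:00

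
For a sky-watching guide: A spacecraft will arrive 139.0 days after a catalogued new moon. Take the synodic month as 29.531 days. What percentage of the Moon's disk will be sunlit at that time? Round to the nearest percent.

139.0/29.531 = 4.707 lunations, so 4 complete cycles and 20.88 d into the next.
Phase angle: θ = 360°·(20.88 d)/(29.531 d) = 254.5°.
cos 254.5° = (-0.267), so f = (1 − (-0.267))/2 = 0.634, so 63%.

63%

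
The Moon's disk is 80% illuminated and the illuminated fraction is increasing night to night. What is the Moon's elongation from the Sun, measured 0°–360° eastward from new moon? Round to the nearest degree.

cos θ = 1 − 2f = -0.600, giving a principal value of 126.9°.
The Moon is waxing (0°–180°), so θ = 126.9° directly.

127°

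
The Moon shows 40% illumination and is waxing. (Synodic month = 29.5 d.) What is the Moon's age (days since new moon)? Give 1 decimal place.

cos θ = 1 − 2f = 0.200, giving a principal value of 78.5°.
The Moon is waxing (0°–180°), so θ = 78.5° directly.
At 360°/29.5 d per day, 78.5° corresponds to 6.43 days.

6.4 days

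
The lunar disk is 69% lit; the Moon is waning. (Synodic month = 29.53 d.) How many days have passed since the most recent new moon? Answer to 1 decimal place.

From f = (1 − cos θ)/2: cos θ = 1 − 2×0.69 = -0.380; arccos → 112.3°.
Since the Moon is past full (waning), take the reflex angle: θ = 360° − 112.3° = 247.7°.
At 360°/29.53 d per day, 247.7° corresponds to 20.32 days.

20.3 days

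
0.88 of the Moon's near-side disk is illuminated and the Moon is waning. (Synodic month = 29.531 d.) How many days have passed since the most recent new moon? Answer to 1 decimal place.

cos θ = 1 − 2f = -0.760, giving a principal value of 139.5°.
Since the Moon is past full (waning), take the reflex angle: θ = 360° − 139.5° = 220.5°.
That fraction of the synodic month is 220.5/360 × 29.531 d ≈ 18.09 d.

18.1 days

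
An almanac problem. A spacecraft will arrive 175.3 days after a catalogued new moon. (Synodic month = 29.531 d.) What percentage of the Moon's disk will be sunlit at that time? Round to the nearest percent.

175.3/29.531 = 5.936 lunations, so 5 complete cycles and 27.65 d into the next.
Phase angle: θ = 360°·(27.65 d)/(29.531 d) = 337.0°.
Illuminated fraction = (1 − cos 337.0°)/2 = (1 − 0.921)/2 ≈ 0.040, so 4%.

4%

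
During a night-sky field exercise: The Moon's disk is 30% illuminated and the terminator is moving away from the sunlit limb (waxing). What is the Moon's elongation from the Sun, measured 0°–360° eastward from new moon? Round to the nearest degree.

cos θ = 1 − 2f = 0.400, giving a principal value of 66.4°.
Waxing ⇒ before full, so θ = 66.4°.

66°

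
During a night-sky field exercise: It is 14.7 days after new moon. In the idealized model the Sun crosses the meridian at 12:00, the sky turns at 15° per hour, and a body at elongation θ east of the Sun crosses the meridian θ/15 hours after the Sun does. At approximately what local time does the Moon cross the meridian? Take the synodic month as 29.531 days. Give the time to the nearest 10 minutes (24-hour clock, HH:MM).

00:00

The Moon has covered 14.7/29.531 of its cycle, so θ ≈ 360° × 14.7/29.531 = 179.2°.
Delay after the Sun = 179.2° / (15°/h) ≈ 11.95 h.
12:00 + 11.947 h ≈ 23:57 → 00:00 to the nearest ten minutes.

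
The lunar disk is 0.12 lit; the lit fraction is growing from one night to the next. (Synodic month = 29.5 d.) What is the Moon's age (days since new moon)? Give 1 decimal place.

3.3 days

cos θ = 1 − 2f = 0.760, giving a principal value of 40.5°.
Before full moon the principal value applies: θ = 40.5°.
Age = 29.5 × 40.5°/360° ≈ 3.32 days.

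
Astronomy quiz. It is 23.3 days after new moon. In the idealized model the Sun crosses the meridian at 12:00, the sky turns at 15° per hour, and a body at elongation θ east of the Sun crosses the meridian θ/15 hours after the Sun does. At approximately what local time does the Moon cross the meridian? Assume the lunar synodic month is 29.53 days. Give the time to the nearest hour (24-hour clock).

07:00

Elongation θ = 360° × 23.3/29.53 ≈ 284.1°.
At 15° of sky rotation per hour, 284.1° corresponds to a 18.94 h lag.
12:00 + 18.94 h ≈ 06:56 → 07:00 to the nearest hour.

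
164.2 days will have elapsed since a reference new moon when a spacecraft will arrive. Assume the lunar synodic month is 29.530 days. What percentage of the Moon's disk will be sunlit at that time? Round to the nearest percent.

164.2 d spans 5 complete synodic months (5 × 29.530 = 147.65 d) plus 16.55 d.
Elongation θ = 360° × 16.55/29.530 ≈ 201.8°.
Illuminated fraction = (1 − cos 201.8°)/2 = (1 − (-0.929))/2 ≈ 0.964, so 96%.

96%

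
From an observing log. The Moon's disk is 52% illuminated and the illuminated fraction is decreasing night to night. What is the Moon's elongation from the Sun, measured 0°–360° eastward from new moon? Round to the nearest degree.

From f = (1 − cos θ)/2: cos θ = 1 − 2×0.52 = -0.040; arccos → 92.3°.
Waning ⇒ past full, so θ = 360° − 92.3° = 267.7°.

268°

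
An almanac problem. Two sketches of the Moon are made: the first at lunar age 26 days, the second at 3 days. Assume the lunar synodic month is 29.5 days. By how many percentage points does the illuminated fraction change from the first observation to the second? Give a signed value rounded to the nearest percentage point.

-3 pp

First observation: θ = 360°·26/29.5 = 317.3°, so f = 0.133.
Second observation: θ = 36.6°, f = 0.099.
Δf = 0.099 − 0.133 = -0.034, i.e. -3 pp.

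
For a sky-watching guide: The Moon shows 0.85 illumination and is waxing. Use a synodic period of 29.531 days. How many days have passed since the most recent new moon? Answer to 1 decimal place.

11.0 days

Invert f = (1 − cos θ)/2 to get cos θ = 1 − 2(0.85) = -0.700, hence θ₀ = arccos -0.700 = 134.4°.
Waxing ⇒ before full, so θ = 134.4°.
That fraction of the synodic month is 134.4/360 × 29.531 d ≈ 11.03 d.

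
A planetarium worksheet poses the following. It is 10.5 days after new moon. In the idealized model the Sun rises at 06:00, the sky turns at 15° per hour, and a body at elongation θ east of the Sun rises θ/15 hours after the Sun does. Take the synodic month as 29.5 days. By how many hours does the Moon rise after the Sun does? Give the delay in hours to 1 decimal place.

8.5 h

The Moon has covered 10.5/29.5 of its cycle, so θ ≈ 360° × 10.5/29.5 = 128.1°.
The Moon trails the Sun by θ/15 = 128.1/15 ≈ 8.54 hours.
So the Moon rises 8.54 h after the Sun.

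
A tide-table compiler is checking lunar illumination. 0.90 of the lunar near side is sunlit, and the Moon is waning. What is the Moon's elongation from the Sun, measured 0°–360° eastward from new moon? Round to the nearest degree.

cos θ = 1 − 2f = -0.800, giving a principal value of 143.1°.
Waning ⇒ past full, so θ = 360° − 143.1° = 216.9°.

217°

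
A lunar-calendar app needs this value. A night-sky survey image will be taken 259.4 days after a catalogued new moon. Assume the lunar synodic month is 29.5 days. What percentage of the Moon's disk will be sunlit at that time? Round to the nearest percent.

259.4/29.5 = 8.793 lunations, so 8 complete cycles and 23.40 d into the next.
Elongation θ = 360° × 23.40/29.5 ≈ 285.6°.
Illuminated fraction = (1 − cos 285.6°)/2 = (1 − 0.268)/2 ≈ 0.366, so 37%.

37%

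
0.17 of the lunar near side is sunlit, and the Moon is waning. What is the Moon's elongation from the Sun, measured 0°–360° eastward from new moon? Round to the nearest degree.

311°

From f = (1 − cos θ)/2: cos θ = 1 − 2×0.17 = 0.660; arccos → 48.7°.
Waning ⇒ past full, so θ = 360° − 48.7° = 311.3°.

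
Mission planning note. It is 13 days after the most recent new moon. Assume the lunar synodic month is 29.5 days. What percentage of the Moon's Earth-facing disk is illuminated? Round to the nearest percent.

97%

Phase angle: θ = 360°·(13 d)/(29.5 d) = 158.6°.
cos 158.6° = (-0.931), so f = (1 − (-0.931))/2 = 0.966, so 97%.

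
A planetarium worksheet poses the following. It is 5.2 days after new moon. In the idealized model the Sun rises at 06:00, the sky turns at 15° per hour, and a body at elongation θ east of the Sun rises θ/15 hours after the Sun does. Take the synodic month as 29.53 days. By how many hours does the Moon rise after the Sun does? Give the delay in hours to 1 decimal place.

4.2 h

The Moon has covered 5.2/29.53 of its cycle, so θ ≈ 360° × 5.2/29.53 = 63.4°.
At 15° of sky rotation per hour, 63.4° corresponds to a 4.23 h lag.
So the Moon rises 4.23 h after the Sun.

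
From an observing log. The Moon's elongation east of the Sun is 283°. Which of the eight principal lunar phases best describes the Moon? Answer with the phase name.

The last quarter sector spans roughly 248°–292°; 283° falls inside it.

last quarter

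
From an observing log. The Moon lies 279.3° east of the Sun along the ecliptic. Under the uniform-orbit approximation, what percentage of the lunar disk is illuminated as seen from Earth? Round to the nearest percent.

42%

cos 279.3° = 0.162, so f = (1 − 0.162)/2 = 0.419, i.e. 42%.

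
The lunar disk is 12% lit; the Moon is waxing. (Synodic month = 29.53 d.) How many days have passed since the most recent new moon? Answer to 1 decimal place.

3.3 days

Invert f = (1 − cos θ)/2 to get cos θ = 1 − 2(0.12) = 0.760, hence θ₀ = arccos 0.760 = 40.5°.
Before full moon the principal value applies: θ = 40.5°.
Age = 29.53 × 40.5°/360° ≈ 3.33 days.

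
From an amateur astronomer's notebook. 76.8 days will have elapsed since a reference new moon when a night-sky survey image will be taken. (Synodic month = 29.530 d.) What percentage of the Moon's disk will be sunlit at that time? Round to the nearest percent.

76.8 d spans 2 complete synodic months (2 × 29.530 = 59.06 d) plus 17.74 d.
The Moon has covered 17.74/29.530 of its cycle, so θ ≈ 360° × 17.74/29.530 = 216.3°.
With cos θ = (-0.806), the lit fraction is (1 − (-0.806))/2 ≈ 0.903, so 90%.

90%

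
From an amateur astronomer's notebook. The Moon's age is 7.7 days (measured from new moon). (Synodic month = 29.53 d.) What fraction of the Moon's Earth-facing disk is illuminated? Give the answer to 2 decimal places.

0.53

Phase angle: θ = 360°·(7.7 d)/(29.53 d) = 93.9°.
cos 93.9° = (-0.068), so f = (1 − (-0.068))/2 = 0.534.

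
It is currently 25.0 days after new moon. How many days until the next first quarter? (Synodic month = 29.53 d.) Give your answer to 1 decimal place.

11.9 days

First quarter is 0.25 of the way through the cycle: age 0.25 × 29.53 = 7.383 d.
Already past this cycle's first quarter; the next is at 7.383 + 29.53 = 36.913 d, so 36.913 − 25.0 = 11.913 days.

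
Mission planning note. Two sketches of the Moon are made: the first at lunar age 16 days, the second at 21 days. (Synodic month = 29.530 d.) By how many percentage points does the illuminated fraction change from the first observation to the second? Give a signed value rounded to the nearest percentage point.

First observation: θ = 360°·16/29.530 = 195.1°, so f = 0.983.
Second observation: θ = 256.0°, f = 0.621.
Δf = 0.621 − 0.983 = -0.362, i.e. -36 pp.

-36 pp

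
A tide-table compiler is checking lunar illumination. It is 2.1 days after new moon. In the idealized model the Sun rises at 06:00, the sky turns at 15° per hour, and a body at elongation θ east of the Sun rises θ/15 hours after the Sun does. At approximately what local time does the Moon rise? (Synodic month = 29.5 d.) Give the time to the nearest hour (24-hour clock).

08:00

Elongation θ = 360° × 2.1/29.5 ≈ 25.6°.
Delay after the Sun = 25.6° / (15°/h) ≈ 1.71 h.
06:00 + 1.71 h ≈ 07:43 → 08:00 to the nearest hour.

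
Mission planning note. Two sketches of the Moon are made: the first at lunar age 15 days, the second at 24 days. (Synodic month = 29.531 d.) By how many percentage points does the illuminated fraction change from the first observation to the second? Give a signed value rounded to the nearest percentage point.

-69 pp

θ₁ = 360° × 15/29.531 = 182.9°, f₁ = (1 − cos θ₁)/2 = 0.999.
θ₂ = 360° × 24/29.531 = 292.6°, f₂ = (1 − cos θ₂)/2 = 0.308.
Change = f₂ − f₁ = -0.691 → -69 percentage points.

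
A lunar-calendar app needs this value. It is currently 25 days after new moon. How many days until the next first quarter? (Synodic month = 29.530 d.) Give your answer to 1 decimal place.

11.9 days

First quarter is 0.25 of the way through the cycle: age 0.25 × 29.530 = 7.383 d.
Already past this cycle's first quarter; the next is at 7.383 + 29.530 = 36.913 d, so 36.913 − 25 = 11.913 days.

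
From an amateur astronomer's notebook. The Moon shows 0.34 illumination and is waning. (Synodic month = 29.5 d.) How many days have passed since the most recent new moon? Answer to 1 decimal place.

23.7 days

From f = (1 − cos θ)/2: cos θ = 1 − 2×0.34 = 0.320; arccos → 71.3°.
A waning Moon lies in 180°–360°, so θ = 360° − 71.3° = 288.7°.
At 360°/29.5 d per day, 288.7° corresponds to 23.65 days.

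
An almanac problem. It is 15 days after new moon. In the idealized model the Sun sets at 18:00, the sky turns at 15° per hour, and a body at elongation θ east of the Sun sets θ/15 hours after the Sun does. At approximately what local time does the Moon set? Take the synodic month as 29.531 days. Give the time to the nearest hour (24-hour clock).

06:00

Elongation θ = 360° × 15/29.531 ≈ 182.9°.
At 15° of sky rotation per hour, 182.9° corresponds to a 12.19 h lag.
18:00 + 12.19 h ≈ 06:11 → 06:00 to the nearest hour.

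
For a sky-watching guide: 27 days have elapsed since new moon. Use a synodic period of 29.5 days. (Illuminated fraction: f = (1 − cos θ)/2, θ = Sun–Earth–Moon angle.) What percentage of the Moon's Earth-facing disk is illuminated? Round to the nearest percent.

The Moon has covered 27/29.5 of its cycle, so θ ≈ 360° × 27/29.5 = 329.5°.
Illuminated fraction = (1 − cos 329.5°)/2 = (1 − 0.862)/2 ≈ 0.069, so 7%.

7%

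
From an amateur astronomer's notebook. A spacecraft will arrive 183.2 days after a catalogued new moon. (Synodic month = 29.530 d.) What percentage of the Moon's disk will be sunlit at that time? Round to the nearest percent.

Reduce mod P: 183.2 − 6×29.530 = 6.02 d into the current lunation.
The Moon has covered 6.02/29.530 of its cycle, so θ ≈ 360° × 6.02/29.530 = 73.4°.
cos 73.4° = 0.286, so f = (1 − 0.286)/2 = 0.357, so 36%.

36%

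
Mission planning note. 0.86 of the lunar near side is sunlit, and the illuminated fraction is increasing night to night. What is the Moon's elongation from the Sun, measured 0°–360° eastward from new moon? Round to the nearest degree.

cos θ = 1 − 2f = -0.720, giving a principal value of 136.1°.
Waxing ⇒ before full, so θ = 136.1°.

136°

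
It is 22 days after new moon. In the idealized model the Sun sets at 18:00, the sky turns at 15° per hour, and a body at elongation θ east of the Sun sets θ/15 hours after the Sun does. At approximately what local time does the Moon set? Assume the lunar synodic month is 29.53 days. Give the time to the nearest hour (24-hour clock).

12:00

Phase angle: θ = 360°·(22 d)/(29.53 d) = 268.2°.
At 15° of sky rotation per hour, 268.2° corresponds to a 17.88 h lag.
18:00 + 17.88 h ≈ 11:53 → 12:00 to the nearest hour.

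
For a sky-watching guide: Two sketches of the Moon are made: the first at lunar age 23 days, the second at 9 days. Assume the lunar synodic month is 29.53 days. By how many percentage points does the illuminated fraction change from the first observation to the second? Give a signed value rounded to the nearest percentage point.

θ₁ = 360° × 23/29.53 = 280.4°, f₁ = (1 − cos θ₁)/2 = 0.410.
θ₂ = 360° × 9/29.53 = 109.7°, f₂ = (1 − cos θ₂)/2 = 0.669.
Change = f₂ − f₁ = +0.259 → +26 percentage points.

+26 percentage points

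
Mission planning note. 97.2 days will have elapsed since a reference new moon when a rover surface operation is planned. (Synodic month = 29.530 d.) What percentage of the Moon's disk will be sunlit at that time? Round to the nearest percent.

63%

97.2/29.530 = 3.292 lunations, so 3 complete cycles and 8.61 d into the next.
The Moon has covered 8.61/29.530 of its cycle, so θ ≈ 360° × 8.61/29.530 = 105.0°.
cos 105.0° = (-0.258), so f = (1 − (-0.258))/2 = 0.629, so 63%.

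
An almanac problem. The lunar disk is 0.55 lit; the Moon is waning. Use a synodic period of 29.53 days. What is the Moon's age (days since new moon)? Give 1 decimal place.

Invert f = (1 − cos θ)/2 to get cos θ = 1 − 2(0.55) = -0.100, hence θ₀ = arccos -0.100 = 95.7°.
Since the Moon is past full (waning), take the reflex angle: θ = 360° − 95.7° = 264.3°.
At 360°/29.53 d per day, 264.3° corresponds to 21.68 days.

21.7 days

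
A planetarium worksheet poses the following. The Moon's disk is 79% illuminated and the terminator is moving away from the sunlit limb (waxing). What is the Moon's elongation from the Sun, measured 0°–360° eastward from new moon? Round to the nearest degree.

cos θ = 1 − 2f = -0.580, giving a principal value of 125.5°.
Before full moon the principal value applies: θ = 125.5°.

125°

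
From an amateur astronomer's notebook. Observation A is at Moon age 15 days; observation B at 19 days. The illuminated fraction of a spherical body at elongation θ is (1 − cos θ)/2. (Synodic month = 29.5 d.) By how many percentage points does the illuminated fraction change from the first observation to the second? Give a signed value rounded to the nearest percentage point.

-19 percentage points

First observation: θ = 360°·15/29.5 = 183.1°, so f = 0.999.
Second observation: θ = 231.9°, f = 0.809.
Δf = 0.809 − 0.999 = -0.191, i.e. -19 pp.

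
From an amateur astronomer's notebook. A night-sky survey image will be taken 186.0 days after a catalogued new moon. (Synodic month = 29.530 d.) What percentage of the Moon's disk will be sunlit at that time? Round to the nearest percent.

Reduce mod P: 186.0 − 6×29.530 = 8.82 d into the current lunation.
Elongation θ = 360° × 8.82/29.530 ≈ 107.5°.
Illuminated fraction = (1 − cos 107.5°)/2 = (1 − (-0.301))/2 ≈ 0.651, so 65%.

65%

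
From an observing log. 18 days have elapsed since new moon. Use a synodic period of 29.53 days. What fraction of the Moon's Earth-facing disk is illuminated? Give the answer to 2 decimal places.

Elongation θ = 360° × 18/29.53 ≈ 219.4°.
Illuminated fraction = (1 − cos 219.4°)/2 = (1 − (-0.772))/2 ≈ 0.886.

0.89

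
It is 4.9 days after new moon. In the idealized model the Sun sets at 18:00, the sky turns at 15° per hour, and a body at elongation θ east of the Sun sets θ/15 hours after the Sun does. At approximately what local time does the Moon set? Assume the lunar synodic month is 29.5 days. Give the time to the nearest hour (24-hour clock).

22:00

Elongation θ = 360° × 4.9/29.5 ≈ 59.8°.
Delay after the Sun = 59.8° / (15°/h) ≈ 3.99 h.
18:00 + 3.99 h ≈ 21:59 → 22:00 to the nearest hour.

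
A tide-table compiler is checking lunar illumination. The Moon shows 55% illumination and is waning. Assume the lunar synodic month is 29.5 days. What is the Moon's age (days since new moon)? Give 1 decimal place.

21.7 days

cos θ = 1 − 2f = -0.100, giving a principal value of 95.7°.
Since the Moon is past full (waning), take the reflex angle: θ = 360° − 95.7° = 264.3°.
That fraction of the synodic month is 264.3/360 × 29.5 d ≈ 21.65 d.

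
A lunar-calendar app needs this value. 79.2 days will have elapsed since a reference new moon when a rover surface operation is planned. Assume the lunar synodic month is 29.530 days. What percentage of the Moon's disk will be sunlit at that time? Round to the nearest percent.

71%

79.2/29.530 = 2.682 lunations, so 2 complete cycles and 20.14 d into the next.
Elongation θ = 360° × 20.14/29.530 ≈ 245.5°.
With cos θ = (-0.414), the lit fraction is (1 − (-0.414))/2 ≈ 0.707, so 71%.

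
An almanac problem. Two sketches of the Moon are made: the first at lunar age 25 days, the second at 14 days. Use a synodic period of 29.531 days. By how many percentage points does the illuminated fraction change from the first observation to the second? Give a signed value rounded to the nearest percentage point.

First observation: θ = 360°·25/29.531 = 304.8°, so f = 0.215.
Second observation: θ = 170.7°, f = 0.993.
Δf = 0.993 − 0.215 = +0.778, i.e. +78 pp.

+78 percentage points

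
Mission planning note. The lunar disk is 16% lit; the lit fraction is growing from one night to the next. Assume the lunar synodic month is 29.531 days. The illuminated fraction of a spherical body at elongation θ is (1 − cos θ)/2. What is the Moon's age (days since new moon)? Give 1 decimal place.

3.9 days

From f = (1 − cos θ)/2: cos θ = 1 − 2×0.16 = 0.680; arccos → 47.2°.
Waxing ⇒ before full, so θ = 47.2°.
Age = 29.531 × 47.2°/360° ≈ 3.87 days.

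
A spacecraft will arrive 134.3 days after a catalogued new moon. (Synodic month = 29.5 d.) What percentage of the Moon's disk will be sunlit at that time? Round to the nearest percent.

Reduce mod P: 134.3 − 4×29.5 = 16.30 d into the current lunation.
Elongation θ = 360° × 16.30/29.5 ≈ 198.9°.
Illuminated fraction = (1 − cos 198.9°)/2 = (1 − (-0.946))/2 ≈ 0.973, so 97%.

97%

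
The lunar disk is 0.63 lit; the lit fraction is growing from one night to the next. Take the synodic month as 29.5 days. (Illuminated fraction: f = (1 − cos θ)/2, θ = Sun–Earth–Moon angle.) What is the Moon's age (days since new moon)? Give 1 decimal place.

8.6 days

Invert f = (1 − cos θ)/2 to get cos θ = 1 − 2(0.63) = -0.260, hence θ₀ = arccos -0.260 = 105.1°.
The Moon is waxing (0°–180°), so θ = 105.1° directly.
That fraction of the synodic month is 105.1/360 × 29.5 d ≈ 8.61 d.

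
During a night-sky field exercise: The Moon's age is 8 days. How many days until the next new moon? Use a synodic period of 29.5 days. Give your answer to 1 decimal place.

The next new moon completes the synodic month: 29.5 − 8 = 21.500 days.

21.5 days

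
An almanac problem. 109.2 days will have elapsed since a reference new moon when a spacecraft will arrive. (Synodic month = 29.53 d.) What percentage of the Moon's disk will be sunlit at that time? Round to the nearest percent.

Reduce mod P: 109.2 − 3×29.53 = 20.61 d into the current lunation.
Phase angle: θ = 360°·(20.61 d)/(29.53 d) = 251.3°.
With cos θ = (-0.321), the lit fraction is (1 − (-0.321))/2 ≈ 0.661, so 66%.

66%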